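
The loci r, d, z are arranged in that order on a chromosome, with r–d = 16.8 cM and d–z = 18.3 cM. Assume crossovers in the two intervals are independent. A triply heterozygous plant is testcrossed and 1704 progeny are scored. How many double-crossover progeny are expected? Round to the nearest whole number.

Map distances give recombination frequencies of 0.168 and 0.183 for the two intervals.
With no interference, expected double-crossover frequency = 0.168 × 0.183 = 0.03074.
Expected number = 0.03074 × 1704 = 52.39 ≈ 52.

52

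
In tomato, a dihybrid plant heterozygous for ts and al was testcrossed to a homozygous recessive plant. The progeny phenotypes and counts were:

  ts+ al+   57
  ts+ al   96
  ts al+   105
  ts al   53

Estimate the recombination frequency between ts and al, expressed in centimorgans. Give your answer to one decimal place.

The two most frequent classes, ts+ al (96) and ts al+ (105), are the parental types, so the F1 was ts+ al / ts al+.
The recombinant classes are ts+ al+ and ts al: 57 + 53 = 110.
Recombination frequency = 110/311 = 0.3537 ≈ 35.4%, i.e. 35.4 centimorgans.

35.4 centimorgans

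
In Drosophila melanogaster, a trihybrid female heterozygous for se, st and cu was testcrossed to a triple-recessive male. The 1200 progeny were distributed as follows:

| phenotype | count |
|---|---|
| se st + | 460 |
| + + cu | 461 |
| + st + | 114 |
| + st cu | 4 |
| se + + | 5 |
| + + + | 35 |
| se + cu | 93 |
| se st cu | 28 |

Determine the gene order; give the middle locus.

st

The two most frequent reciprocal classes, + + cu and se st +, are the parental types, so the F1 was + + cu / se st +.
The two rarest classes, + st cu and se + +, are the double crossovers. Comparing them with the parentals, only the st allele has switched, so st is the middle locus and the order is cu – st – se.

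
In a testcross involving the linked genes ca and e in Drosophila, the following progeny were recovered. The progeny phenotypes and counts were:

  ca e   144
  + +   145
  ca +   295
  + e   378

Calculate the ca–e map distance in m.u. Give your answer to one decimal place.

The two most frequent classes, + e (378) and ca + (295), are the parental types, so the F1 was + e / ca +.
The recombinant classes are + + and ca e: 145 + 144 = 289.
Recombination frequency = 289/962 = 0.3004 ≈ 30.0%, i.e. 30.0 m.u.

30.0 m.u.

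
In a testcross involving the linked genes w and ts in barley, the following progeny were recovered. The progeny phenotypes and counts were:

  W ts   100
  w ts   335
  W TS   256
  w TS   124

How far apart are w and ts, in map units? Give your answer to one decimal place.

The two most frequent classes, W TS (256) and w ts (335), are the parental types, so the F1 was W TS / w ts.
The recombinant classes are W ts and w TS: 100 + 124 = 224.
Recombination frequency = 224/815 = 0.2748 ≈ 27.5%, i.e. 27.5 map units.

27.5 map units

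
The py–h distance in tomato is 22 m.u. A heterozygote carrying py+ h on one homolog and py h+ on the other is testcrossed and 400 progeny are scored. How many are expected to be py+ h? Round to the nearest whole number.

156

A map distance of 22 m.u. corresponds to a recombination frequency of 0.220.
The F1 is py+ h / py h+, so py+ h is a parental gamete class with expected frequency (1 − r)/2 = 0.780/2 = 0.3900.
Expected number = 0.3900 × 400 = 156.00 ≈ 156.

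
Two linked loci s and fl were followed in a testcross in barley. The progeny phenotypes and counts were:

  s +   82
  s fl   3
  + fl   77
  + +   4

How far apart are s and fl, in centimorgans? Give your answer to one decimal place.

4.2 centimorgans

The two most frequent classes, + fl (77) and s + (82), are the parental types, so the F1 was + fl / s +.
The recombinant classes are + + and s fl: 4 + 3 = 7.
Recombination frequency = 7/166 = 0.0422 ≈ 4.2%, i.e. 4.2 centimorgans.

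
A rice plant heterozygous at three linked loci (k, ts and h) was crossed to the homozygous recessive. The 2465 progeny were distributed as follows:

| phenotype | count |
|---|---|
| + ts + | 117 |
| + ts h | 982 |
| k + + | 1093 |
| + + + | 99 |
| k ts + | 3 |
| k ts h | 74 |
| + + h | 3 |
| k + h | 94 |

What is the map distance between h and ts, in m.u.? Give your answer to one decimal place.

The two most frequent reciprocal classes, k + + and + ts h, are the parental types, so the F1 was k + + / + ts h.
The two rarest classes, k ts + and + + h, are the double crossovers. Comparing them with the parentals, only the ts allele has switched, so ts is the middle locus and the order is k – ts – h.
Crossovers in the ts–h interval produce the single-crossover classes k + h and + ts + (94 + 117 = 211) plus the double crossovers (6).
RF(ts–h) = (211 + 6) / 2465 = 217/2465 = 0.0880 → 8.8 m.u.

8.8 m.u.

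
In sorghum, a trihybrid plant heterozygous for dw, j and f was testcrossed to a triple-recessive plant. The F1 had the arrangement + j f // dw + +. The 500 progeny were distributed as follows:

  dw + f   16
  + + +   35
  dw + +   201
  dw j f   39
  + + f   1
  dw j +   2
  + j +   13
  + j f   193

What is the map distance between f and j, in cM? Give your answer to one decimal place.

6.4 cM

The two rarest classes, + + f and dw j +, are the double crossovers. Comparing them with the parentals, only the j allele has switched, so j is the middle locus and the order is dw – j – f.
Crossovers in the j–f interval produce the single-crossover classes + j + and dw + f (13 + 16 = 29) plus the double crossovers (3).
RF(j–f) = (29 + 3) / 500 = 32/500 = 0.0640 → 6.4 cM.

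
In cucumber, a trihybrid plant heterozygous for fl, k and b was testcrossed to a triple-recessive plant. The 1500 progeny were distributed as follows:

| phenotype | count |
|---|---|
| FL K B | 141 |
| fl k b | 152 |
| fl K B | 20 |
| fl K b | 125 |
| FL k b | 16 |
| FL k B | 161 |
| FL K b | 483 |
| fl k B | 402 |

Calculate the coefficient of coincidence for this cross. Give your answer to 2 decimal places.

The two most frequent reciprocal classes, fl k B and FL K b, are the parental types, so the F1 was fl k B / FL K b.
The two rarest classes, fl K B and FL k b, are the double crossovers. Comparing them with the parentals, only the k allele has switched, so k is the middle locus and the order is fl – k – b.
fl–k: (286 + 36)/1500 = 0.2147; k–b: (293 + 36)/1500 = 0.2193.
Expected DCO frequency = 0.2147 × 0.2193 ≈ 0.04708; observed = 36/1500 ≈ 0.02400.
Coefficient of coincidence = 0.02400/0.04708 ≈ 0.51.

0.51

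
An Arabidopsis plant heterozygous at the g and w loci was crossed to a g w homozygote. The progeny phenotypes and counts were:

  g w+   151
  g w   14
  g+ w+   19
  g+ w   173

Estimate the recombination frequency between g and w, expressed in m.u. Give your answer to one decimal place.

The two most frequent classes, g+ w (173) and g w+ (151), are the parental types, so the F1 was g+ w / g w+.
The recombinant classes are g+ w+ and g w: 19 + 14 = 33.
Recombination frequency = 33/357 = 0.0924 ≈ 9.2%, i.e. 9.2 m.u.

9.2 m.u.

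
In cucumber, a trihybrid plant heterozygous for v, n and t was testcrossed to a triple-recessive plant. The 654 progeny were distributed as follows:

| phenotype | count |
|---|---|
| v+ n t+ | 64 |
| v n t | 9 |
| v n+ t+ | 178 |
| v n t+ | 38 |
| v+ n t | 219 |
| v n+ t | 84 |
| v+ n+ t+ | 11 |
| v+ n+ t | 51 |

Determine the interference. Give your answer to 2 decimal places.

The two most frequent reciprocal classes, v+ n t and v n+ t+, are the parental types, so the F1 was v+ n t / v n+ t+.
The two rarest classes, v n t and v+ n+ t+, are the double crossovers. Comparing them with the parentals, only the v allele has switched, so v is the middle locus and the order is t – v – n.
t–v: (148 + 20)/654 = 0.2569; v–n: (89 + 20)/654 = 0.1667.
Expected DCO frequency = 0.2569 × 0.1667 ≈ 0.04283; observed = 20/654 ≈ 0.03058.
Coefficient of coincidence = 0.03058/0.04283 ≈ 0.71; interference = 1 − 0.71 = 0.29.

0.29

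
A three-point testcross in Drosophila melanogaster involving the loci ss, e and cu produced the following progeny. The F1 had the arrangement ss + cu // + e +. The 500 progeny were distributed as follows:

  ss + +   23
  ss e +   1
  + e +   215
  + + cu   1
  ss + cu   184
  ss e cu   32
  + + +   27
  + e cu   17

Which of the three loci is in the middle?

ss

The two rarest classes, + + cu and ss e +, are the double crossovers. Comparing them with the parentals, only the ss allele has switched, so ss is the middle locus and the order is cu – ss – e.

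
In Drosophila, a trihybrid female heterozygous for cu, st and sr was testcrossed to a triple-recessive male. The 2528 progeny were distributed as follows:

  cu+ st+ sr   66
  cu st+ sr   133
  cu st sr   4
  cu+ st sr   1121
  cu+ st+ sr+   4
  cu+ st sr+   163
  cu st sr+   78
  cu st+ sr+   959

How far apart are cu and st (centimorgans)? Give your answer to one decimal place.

The two most frequent reciprocal classes, cu st+ sr+ and cu+ st sr, are the parental types, so the F1 was cu st+ sr+ / cu+ st sr.
The two rarest classes, cu+ st+ sr+ and cu st sr, are the double crossovers. Comparing them with the parentals, only the cu allele has switched, so cu is the middle locus and the order is sr – cu – st.
Crossovers in the cu–st interval produce the single-crossover classes cu st sr+ and cu+ st+ sr (78 + 66 = 144) plus the double crossovers (8).
RF(cu–st) = (144 + 8) / 2528 = 152/2528 = 0.0601 → 6.0 centimorgans.

6.0 centimorgans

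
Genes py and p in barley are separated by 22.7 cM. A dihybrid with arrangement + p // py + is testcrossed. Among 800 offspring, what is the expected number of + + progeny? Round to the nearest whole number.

A map distance of 22.7 cM corresponds to a recombination frequency of 0.227.
The F1 is + p / py +, so + + is a recombinant gamete class with expected frequency r/2 = 0.227/2 = 0.1135.
Expected number = 0.1135 × 800 = 90.80 ≈ 91.

91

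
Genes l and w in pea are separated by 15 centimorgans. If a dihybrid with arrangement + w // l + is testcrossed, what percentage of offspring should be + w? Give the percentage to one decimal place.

A map distance of 15 centimorgans corresponds to a recombination frequency of 0.150.
The F1 is + w / l +, so + w is a parental gamete class with expected frequency (1 − r)/2 = 0.850/2 = 0.4250.
That is 0.4250 = 42.5% of the progeny.

42.5%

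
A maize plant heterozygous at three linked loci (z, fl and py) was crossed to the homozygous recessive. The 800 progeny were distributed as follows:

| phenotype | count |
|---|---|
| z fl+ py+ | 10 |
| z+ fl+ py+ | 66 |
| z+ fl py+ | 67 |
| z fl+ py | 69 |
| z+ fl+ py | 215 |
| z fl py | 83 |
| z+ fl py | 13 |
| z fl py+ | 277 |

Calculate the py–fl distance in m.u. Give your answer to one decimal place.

The two most frequent reciprocal classes, z fl py+ and z+ fl+ py, are the parental types, so the F1 was z fl py+ / z+ fl+ py.
The two rarest classes, z fl+ py+ and z+ fl py, are the double crossovers. Comparing them with the parentals, only the fl allele has switched, so fl is the middle locus and the order is z – fl – py.
Crossovers in the fl–py interval produce the single-crossover classes z fl py and z+ fl+ py+ (83 + 66 = 149) plus the double crossovers (23).
RF(fl–py) = (149 + 23) / 800 = 172/800 = 0.2150 → 21.5 m.u.

21.5 m.u.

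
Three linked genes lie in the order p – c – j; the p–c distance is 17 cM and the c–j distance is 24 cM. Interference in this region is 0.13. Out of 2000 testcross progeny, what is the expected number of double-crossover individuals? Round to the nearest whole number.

Map distances give recombination frequencies of 0.170 and 0.240 for the two intervals.
With interference 0.13 (so coincidence = 0.87), expected double-crossover frequency = 0.170 × 0.240 × 0.87 = 0.03550.
Expected number = 0.03550 × 2000 = 70.99 ≈ 71.

71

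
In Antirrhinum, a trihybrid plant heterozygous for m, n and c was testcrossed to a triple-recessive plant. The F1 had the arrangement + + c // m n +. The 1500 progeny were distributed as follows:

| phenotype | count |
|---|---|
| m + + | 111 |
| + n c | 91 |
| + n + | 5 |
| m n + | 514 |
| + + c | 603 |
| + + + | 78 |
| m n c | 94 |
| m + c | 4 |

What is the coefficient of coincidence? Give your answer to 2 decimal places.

The two rarest classes, m + c and + n +, are the double crossovers. Comparing them with the parentals, only the m allele has switched, so m is the middle locus and the order is c – m – n.
c–m: (172 + 9)/1500 = 0.1207; m–n: (202 + 9)/1500 = 0.1407.
Expected DCO frequency = 0.1207 × 0.1407 ≈ 0.01698; observed = 9/1500 ≈ 0.00600.
Coefficient of coincidence = 0.00600/0.01698 ≈ 0.35.

0.35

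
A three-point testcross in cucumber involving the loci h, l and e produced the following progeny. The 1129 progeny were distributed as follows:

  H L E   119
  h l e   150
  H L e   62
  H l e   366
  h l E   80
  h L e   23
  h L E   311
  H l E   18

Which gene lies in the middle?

e

The two most frequent reciprocal classes, h L E and H l e, are the parental types, so the F1 was h L E / H l e.
The two rarest classes, h L e and H l E, are the double crossovers. Comparing them with the parentals, only the e allele has switched, so e is the middle locus and the order is h – e – l.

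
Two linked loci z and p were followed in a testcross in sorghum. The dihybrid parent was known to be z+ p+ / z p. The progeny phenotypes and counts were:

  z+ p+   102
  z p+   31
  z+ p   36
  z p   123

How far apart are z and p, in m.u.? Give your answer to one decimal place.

22.9 m.u.

The recombinant classes are z+ p and z p+: 36 + 31 = 67.
Recombination frequency = 67/292 = 0.2295 ≈ 22.9%, i.e. 22.9 m.u.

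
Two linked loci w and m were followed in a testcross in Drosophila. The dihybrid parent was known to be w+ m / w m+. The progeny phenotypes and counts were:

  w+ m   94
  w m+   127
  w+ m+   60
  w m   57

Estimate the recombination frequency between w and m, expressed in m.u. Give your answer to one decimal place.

The recombinant classes are w+ m+ and w m: 60 + 57 = 117.
Recombination frequency = 117/338 = 0.3462 ≈ 34.6%, i.e. 34.6 m.u.

34.6 m.u.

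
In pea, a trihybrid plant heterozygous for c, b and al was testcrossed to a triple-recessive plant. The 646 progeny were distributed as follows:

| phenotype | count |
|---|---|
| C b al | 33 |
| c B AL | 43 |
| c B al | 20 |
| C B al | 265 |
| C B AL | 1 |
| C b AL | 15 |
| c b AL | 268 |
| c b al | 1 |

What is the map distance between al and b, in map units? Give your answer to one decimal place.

12.1 map units

The two most frequent reciprocal classes, c b AL and C B al, are the parental types, so the F1 was c b AL / C B al.
The two rarest classes, c b al and C B AL, are the double crossovers. Comparing them with the parentals, only the al allele has switched, so al is the middle locus and the order is c – al – b.
Crossovers in the al–b interval produce the single-crossover classes c B AL and C b al (43 + 33 = 76) plus the double crossovers (2).
RF(al–b) = (76 + 2) / 646 = 78/646 = 0.1207 → 12.1 map units.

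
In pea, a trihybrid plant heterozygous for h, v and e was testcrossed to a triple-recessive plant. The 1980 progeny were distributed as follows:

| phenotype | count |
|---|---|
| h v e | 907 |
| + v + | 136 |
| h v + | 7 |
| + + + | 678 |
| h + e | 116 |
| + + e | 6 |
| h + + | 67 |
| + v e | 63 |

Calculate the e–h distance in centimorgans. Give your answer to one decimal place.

7.2 centimorgans

The two most frequent reciprocal classes, + + + and h v e, are the parental types, so the F1 was + + + / h v e.
The two rarest classes, + + e and h v +, are the double crossovers. Comparing them with the parentals, only the e allele has switched, so e is the middle locus and the order is h – e – v.
Crossovers in the h–e interval produce the single-crossover classes h + + and + v e (67 + 63 = 130) plus the double crossovers (13).
RF(h–e) = (130 + 13) / 1980 = 143/1980 = 0.0722 → 7.2 centimorgans.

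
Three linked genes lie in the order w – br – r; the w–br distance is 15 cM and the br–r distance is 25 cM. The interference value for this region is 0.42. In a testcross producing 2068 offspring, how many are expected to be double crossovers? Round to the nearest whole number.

Map distances give recombination frequencies of 0.150 and 0.250 for the two intervals.
With interference 0.42 (so coincidence = 0.58), expected double-crossover frequency = 0.150 × 0.250 × 0.58 = 0.02175.
Expected number = 0.02175 × 2068 = 44.98 ≈ 45.

45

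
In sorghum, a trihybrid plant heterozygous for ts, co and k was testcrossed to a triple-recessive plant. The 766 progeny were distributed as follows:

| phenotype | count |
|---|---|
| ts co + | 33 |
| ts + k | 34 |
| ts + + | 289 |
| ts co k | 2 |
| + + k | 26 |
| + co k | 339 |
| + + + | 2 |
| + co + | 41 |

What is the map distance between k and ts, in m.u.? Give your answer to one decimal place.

10.3 m.u.

The two most frequent reciprocal classes, ts + + and + co k, are the parental types, so the F1 was ts + + / + co k.
The two rarest classes, + + + and ts co k, are the double crossovers. Comparing them with the parentals, only the ts allele has switched, so ts is the middle locus and the order is k – ts – co.
Crossovers in the k–ts interval produce the single-crossover classes ts + k and + co + (34 + 41 = 75) plus the double crossovers (4).
RF(k–ts) = (75 + 4) / 766 = 79/766 = 0.1031 → 10.3 m.u.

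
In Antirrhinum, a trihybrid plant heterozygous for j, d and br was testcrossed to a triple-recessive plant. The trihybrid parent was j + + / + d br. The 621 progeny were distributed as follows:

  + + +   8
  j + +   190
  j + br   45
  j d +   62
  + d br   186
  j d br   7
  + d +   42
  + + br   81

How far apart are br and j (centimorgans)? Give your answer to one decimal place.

16.4 centimorgans

The two rarest classes, + + + and j d br, are the double crossovers. Comparing them with the parentals, only the j allele has switched, so j is the middle locus and the order is br – j – d.
Crossovers in the br–j interval produce the single-crossover classes j + br and + d + (45 + 42 = 87) plus the double crossovers (15).
RF(br–j) = (87 + 15) / 621 = 102/621 = 0.1643 → 16.4 centimorgans.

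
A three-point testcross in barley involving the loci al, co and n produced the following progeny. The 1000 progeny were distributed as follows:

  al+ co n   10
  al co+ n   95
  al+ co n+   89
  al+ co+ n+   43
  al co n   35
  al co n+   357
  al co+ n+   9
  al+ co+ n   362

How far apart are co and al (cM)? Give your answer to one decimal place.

20.3 cM

The two most frequent reciprocal classes, al+ co+ n and al co n+, are the parental types, so the F1 was al+ co+ n / al co n+.
The two rarest classes, al+ co n and al co+ n+, are the double crossovers. Comparing them with the parentals, only the co allele has switched, so co is the middle locus and the order is al – co – n.
Crossovers in the al–co interval produce the single-crossover classes al co+ n and al+ co n+ (95 + 89 = 184) plus the double crossovers (19).
RF(al–co) = (184 + 19) / 1000 = 203/1000 = 0.2030 → 20.3 cM.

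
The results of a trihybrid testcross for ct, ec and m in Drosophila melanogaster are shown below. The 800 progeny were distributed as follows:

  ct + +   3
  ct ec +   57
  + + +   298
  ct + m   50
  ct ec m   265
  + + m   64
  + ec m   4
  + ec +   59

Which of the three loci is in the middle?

ct

The two most frequent reciprocal classes, ct ec m and + + +, are the parental types, so the F1 was ct ec m / + + +.
The two rarest classes, + ec m and ct + +, are the double crossovers. Comparing them with the parentals, only the ct allele has switched, so ct is the middle locus and the order is m – ct – ec.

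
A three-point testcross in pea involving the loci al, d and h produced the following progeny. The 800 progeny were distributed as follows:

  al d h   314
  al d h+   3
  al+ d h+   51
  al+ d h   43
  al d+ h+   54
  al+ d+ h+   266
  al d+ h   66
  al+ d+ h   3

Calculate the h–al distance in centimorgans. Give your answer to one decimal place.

The two most frequent reciprocal classes, al d h and al+ d+ h+, are the parental types, so the F1 was al d h / al+ d+ h+.
The two rarest classes, al d h+ and al+ d+ h, are the double crossovers. Comparing them with the parentals, only the h allele has switched, so h is the middle locus and the order is d – h – al.
Crossovers in the h–al interval produce the single-crossover classes al+ d h and al d+ h+ (43 + 54 = 97) plus the double crossovers (6).
RF(h–al) = (97 + 6) / 800 = 103/800 = 0.1288 → 12.9 centimorgans.

12.9 centimorgans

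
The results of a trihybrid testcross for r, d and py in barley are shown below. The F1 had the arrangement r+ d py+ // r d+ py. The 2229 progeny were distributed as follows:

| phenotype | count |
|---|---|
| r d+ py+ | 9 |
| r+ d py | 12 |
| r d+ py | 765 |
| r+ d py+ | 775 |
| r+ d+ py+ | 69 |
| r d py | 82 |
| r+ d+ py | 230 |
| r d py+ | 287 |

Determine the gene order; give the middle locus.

The two rarest classes, r+ d py and r d+ py+, are the double crossovers. Comparing them with the parentals, only the py allele has switched, so py is the middle locus and the order is d – py – r.

py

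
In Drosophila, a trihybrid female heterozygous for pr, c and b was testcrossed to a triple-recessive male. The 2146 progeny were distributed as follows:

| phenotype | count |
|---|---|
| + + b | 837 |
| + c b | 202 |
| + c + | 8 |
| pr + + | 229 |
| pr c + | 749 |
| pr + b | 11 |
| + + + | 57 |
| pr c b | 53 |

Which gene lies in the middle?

The two most frequent reciprocal classes, + + b and pr c +, are the parental types, so the F1 was + + b / pr c +.
The two rarest classes, pr + b and + c +, are the double crossovers. Comparing them with the parentals, only the pr allele has switched, so pr is the middle locus and the order is c – pr – b.

pr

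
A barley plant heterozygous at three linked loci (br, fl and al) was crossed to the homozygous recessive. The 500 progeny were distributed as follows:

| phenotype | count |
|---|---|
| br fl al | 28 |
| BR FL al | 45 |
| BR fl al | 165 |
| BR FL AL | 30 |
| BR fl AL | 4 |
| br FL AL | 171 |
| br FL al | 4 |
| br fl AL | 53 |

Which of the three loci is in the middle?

The two most frequent reciprocal classes, BR fl al and br FL AL, are the parental types, so the F1 was BR fl al / br FL AL.
The two rarest classes, BR fl AL and br FL al, are the double crossovers. Comparing them with the parentals, only the al allele has switched, so al is the middle locus and the order is br – al – fl.

al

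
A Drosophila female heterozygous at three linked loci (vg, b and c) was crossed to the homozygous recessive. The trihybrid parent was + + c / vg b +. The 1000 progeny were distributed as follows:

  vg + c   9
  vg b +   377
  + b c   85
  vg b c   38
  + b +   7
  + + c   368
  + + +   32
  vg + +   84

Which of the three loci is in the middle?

The two rarest classes, vg + c and + b +, are the double crossovers. Comparing them with the parentals, only the vg allele has switched, so vg is the middle locus and the order is b – vg – c.

vg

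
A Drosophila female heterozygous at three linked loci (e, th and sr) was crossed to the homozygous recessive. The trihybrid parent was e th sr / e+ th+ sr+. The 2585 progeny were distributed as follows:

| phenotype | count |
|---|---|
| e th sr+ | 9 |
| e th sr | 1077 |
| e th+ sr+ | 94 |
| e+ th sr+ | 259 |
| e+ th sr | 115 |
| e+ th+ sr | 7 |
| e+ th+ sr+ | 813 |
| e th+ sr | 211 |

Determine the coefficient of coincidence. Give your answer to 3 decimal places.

0.378

The two rarest classes, e th sr+ and e+ th+ sr, are the double crossovers. Comparing them with the parentals, only the sr allele has switched, so sr is the middle locus and the order is th – sr – e.
th–sr: (470 + 16)/2585 = 0.1880; sr–e: (209 + 16)/2585 = 0.0870.
Expected DCO frequency = 0.1880 × 0.0870 ≈ 0.01636; observed = 16/2585 ≈ 0.00619.
Coefficient of coincidence = 0.00619/0.01636 ≈ 0.378.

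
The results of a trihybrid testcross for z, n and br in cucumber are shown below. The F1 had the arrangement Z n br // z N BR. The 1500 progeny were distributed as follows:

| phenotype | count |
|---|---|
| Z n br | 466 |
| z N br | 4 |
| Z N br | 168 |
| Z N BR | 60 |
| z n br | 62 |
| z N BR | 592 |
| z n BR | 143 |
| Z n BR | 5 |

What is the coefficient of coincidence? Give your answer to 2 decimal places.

0.32

The two rarest classes, Z n BR and z N br, are the double crossovers. Comparing them with the parentals, only the br allele has switched, so br is the middle locus and the order is n – br – z.
n–br: (311 + 9)/1500 = 0.2133; br–z: (122 + 9)/1500 = 0.0873.
Expected DCO frequency = 0.2133 × 0.0873 ≈ 0.01862; observed = 9/1500 ≈ 0.00600.
Coefficient of coincidence = 0.00600/0.01862 ≈ 0.32.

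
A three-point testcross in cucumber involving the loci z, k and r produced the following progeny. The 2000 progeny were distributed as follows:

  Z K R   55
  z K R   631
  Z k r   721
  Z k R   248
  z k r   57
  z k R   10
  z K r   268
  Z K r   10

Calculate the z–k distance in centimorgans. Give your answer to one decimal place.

The two most frequent reciprocal classes, Z k r and z K R, are the parental types, so the F1 was Z k r / z K R.
The two rarest classes, Z K r and z k R, are the double crossovers. Comparing them with the parentals, only the k allele has switched, so k is the middle locus and the order is r – k – z.
Crossovers in the k–z interval produce the single-crossover classes z k r and Z K R (57 + 55 = 112) plus the double crossovers (20).
RF(k–z) = (112 + 20) / 2000 = 132/2000 = 0.0660 → 6.6 centimorgans.

6.6 centimorgans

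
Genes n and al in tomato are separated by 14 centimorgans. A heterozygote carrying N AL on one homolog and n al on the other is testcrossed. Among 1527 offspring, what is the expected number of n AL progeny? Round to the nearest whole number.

A map distance of 14 centimorgans corresponds to a recombination frequency of 0.140.
The F1 is N AL / n al, so n AL is a recombinant gamete class with expected frequency r/2 = 0.140/2 = 0.0700.
Expected number = 0.0700 × 1527 = 106.89 ≈ 107.

107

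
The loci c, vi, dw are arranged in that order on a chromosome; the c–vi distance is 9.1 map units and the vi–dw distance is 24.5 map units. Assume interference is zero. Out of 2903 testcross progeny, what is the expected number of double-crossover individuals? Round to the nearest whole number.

Map distances give recombination frequencies of 0.091 and 0.245 for the two intervals.
With no interference, expected double-crossover frequency = 0.091 × 0.245 = 0.02229.
Expected number = 0.02229 × 2903 = 64.72 ≈ 65.

65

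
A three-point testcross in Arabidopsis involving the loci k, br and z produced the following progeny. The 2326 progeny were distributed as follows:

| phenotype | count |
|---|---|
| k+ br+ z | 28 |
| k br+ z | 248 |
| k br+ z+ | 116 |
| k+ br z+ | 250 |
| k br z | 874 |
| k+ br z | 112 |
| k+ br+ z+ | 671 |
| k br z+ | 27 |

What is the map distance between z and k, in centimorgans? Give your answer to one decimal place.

The two most frequent reciprocal classes, k+ br+ z+ and k br z, are the parental types, so the F1 was k+ br+ z+ / k br z.
The two rarest classes, k+ br+ z and k br z+, are the double crossovers. Comparing them with the parentals, only the z allele has switched, so z is the middle locus and the order is br – z – k.
Crossovers in the z–k interval produce the single-crossover classes k br+ z+ and k+ br z (116 + 112 = 228) plus the double crossovers (55).
RF(z–k) = (228 + 55) / 2326 = 283/2326 = 0.1217 → 12.2 centimorgans.

12.2 centimorgans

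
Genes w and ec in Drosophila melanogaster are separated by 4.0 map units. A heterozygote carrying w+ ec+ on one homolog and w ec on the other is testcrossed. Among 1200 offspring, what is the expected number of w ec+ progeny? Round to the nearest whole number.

24

A map distance of 4.0 map units corresponds to a recombination frequency of 0.040.
The F1 is w+ ec+ / w ec, so w ec+ is a recombinant gamete class with expected frequency r/2 = 0.040/2 = 0.0200.
Expected number = 0.0200 × 1200 = 24.00 ≈ 24.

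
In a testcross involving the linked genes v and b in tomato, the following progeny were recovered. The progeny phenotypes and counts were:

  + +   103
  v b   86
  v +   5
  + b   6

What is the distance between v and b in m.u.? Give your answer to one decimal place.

The two most frequent classes, + + (103) and v b (86), are the parental types, so the F1 was + + / v b.
The recombinant classes are + b and v +: 6 + 5 = 11.
Recombination frequency = 11/200 = 0.0550 ≈ 5.5%, i.e. 5.5 m.u.

5.5 m.u.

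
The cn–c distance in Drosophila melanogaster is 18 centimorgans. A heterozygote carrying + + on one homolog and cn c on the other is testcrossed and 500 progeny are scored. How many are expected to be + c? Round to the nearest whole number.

45

A map distance of 18 centimorgans corresponds to a recombination frequency of 0.180.
The F1 is + + / cn c, so + c is a recombinant gamete class with expected frequency r/2 = 0.180/2 = 0.0900.
Expected number = 0.0900 × 500 = 45.00 ≈ 45.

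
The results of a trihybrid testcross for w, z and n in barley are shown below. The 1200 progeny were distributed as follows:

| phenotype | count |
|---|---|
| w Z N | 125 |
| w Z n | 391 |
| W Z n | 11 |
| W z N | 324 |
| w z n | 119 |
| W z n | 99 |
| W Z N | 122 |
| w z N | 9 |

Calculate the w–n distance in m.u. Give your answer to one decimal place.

The two most frequent reciprocal classes, W z N and w Z n, are the parental types, so the F1 was W z N / w Z n.
The two rarest classes, w z N and W Z n, are the double crossovers. Comparing them with the parentals, only the w allele has switched, so w is the middle locus and the order is n – w – z.
Crossovers in the n–w interval produce the single-crossover classes W z n and w Z N (99 + 125 = 224) plus the double crossovers (20).
RF(n–w) = (224 + 20) / 1200 = 244/1200 = 0.2033 → 20.3 m.u.

20.3 m.u.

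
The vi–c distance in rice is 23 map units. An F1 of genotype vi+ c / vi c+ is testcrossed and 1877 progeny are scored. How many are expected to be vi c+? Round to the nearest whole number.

723

A map distance of 23 map units corresponds to a recombination frequency of 0.230.
The F1 is vi+ c / vi c+, so vi c+ is a parental gamete class with expected frequency (1 − r)/2 = 0.770/2 = 0.3850.
Expected number = 0.3850 × 1877 = 722.64 ≈ 723.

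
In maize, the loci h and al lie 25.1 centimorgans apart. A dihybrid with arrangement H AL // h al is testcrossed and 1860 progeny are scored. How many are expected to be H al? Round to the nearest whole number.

A map distance of 25.1 centimorgans corresponds to a recombination frequency of 0.251.
The F1 is H AL / h al, so H al is a recombinant gamete class with expected frequency r/2 = 0.251/2 = 0.1255.
Expected number = 0.1255 × 1860 = 233.43 ≈ 233.

233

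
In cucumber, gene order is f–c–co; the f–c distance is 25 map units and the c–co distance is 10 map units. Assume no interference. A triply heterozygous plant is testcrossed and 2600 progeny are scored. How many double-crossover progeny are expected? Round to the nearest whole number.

65

Map distances give recombination frequencies of 0.250 and 0.100 for the two intervals.
With no interference, expected double-crossover frequency = 0.250 × 0.100 = 0.02500.
Expected number = 0.02500 × 2600 = 65.00 ≈ 65.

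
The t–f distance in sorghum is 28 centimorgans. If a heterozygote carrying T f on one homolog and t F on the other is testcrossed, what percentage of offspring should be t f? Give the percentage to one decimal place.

14.0%

A map distance of 28 centimorgans corresponds to a recombination frequency of 0.280.
The F1 is T f / t F, so t f is a recombinant gamete class with expected frequency r/2 = 0.280/2 = 0.1400.
That is 0.1400 = 14.0% of the progeny.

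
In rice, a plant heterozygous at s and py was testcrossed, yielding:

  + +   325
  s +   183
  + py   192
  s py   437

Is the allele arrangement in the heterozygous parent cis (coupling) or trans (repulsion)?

The two most frequent classes are + + (325) and s py (437); these are the parental (non-recombinant) types.
So the F1 carried + + on one chromosome and s py on the other — the recessive alleles are on the same chromosome (cis / coupling).

cis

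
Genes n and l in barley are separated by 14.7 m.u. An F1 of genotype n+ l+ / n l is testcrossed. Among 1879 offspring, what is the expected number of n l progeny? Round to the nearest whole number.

801

A map distance of 14.7 m.u. corresponds to a recombination frequency of 0.147.
The F1 is n+ l+ / n l, so n l is a parental gamete class with expected frequency (1 − r)/2 = 0.853/2 = 0.4265.
Expected number = 0.4265 × 1879 = 801.39 ≈ 801.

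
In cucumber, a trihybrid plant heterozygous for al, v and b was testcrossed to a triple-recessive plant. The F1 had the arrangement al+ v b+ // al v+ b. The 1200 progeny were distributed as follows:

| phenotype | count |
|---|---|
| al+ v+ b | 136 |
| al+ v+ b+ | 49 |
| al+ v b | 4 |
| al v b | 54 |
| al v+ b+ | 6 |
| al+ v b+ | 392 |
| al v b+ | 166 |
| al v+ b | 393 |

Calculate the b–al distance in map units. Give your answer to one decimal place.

The two rarest classes, al+ v b and al v+ b+, are the double crossovers. Comparing them with the parentals, only the b allele has switched, so b is the middle locus and the order is v – b – al.
Crossovers in the b–al interval produce the single-crossover classes al v b+ and al+ v+ b (166 + 136 = 302) plus the double crossovers (10).
RF(b–al) = (302 + 10) / 1200 = 312/1200 = 0.2600 → 26.0 map units.

26.0 map units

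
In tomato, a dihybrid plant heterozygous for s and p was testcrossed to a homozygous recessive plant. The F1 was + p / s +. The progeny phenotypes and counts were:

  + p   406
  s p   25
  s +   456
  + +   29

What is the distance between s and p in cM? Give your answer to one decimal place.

The recombinant classes are + + and s p: 29 + 25 = 54.
Recombination frequency = 54/916 = 0.0590 ≈ 5.9%, i.e. 5.9 cM.

5.9 cM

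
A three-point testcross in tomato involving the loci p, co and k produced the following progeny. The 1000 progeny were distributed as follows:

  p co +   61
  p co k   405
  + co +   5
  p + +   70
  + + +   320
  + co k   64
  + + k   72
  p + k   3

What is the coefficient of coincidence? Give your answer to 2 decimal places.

0.40

The two most frequent reciprocal classes, + + + and p co k, are the parental types, so the F1 was + + + / p co k.
The two rarest classes, + co + and p + k, are the double crossovers. Comparing them with the parentals, only the co allele has switched, so co is the middle locus and the order is k – co – p.
k–co: (133 + 8)/1000 = 0.1410; co–p: (134 + 8)/1000 = 0.1420.
Expected DCO frequency = 0.1410 × 0.1420 ≈ 0.02002; observed = 8/1000 ≈ 0.00800.
Coefficient of coincidence = 0.00800/0.02002 ≈ 0.40.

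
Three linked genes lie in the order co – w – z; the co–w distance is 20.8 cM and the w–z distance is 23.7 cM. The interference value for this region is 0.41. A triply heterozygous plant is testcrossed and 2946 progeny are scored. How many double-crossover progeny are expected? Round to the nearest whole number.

86

Map distances give recombination frequencies of 0.208 and 0.237 for the two intervals.
With interference 0.41 (so coincidence = 0.59), expected double-crossover frequency = 0.208 × 0.237 × 0.59 = 0.02908.
Expected number = 0.02908 × 2946 = 85.68 ≈ 86.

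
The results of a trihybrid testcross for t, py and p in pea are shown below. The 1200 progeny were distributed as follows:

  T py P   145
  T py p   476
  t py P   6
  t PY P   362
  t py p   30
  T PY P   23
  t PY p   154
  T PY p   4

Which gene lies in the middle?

py

The two most frequent reciprocal classes, T py p and t PY P, are the parental types, so the F1 was T py p / t PY P.
The two rarest classes, T PY p and t py P, are the double crossovers. Comparing them with the parentals, only the py allele has switched, so py is the middle locus and the order is t – py – p.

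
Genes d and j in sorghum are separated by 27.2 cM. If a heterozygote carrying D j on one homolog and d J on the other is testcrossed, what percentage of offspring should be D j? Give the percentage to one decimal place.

36.4%

A map distance of 27.2 cM corresponds to a recombination frequency of 0.272.
The F1 is D j / d J, so D j is a parental gamete class with expected frequency (1 − r)/2 = 0.728/2 = 0.3640.
That is 0.3640 = 36.4% of the progeny.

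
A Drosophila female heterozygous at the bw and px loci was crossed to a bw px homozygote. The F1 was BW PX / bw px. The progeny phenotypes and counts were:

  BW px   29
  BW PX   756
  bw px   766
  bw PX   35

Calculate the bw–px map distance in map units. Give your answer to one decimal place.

4.0 map units

The recombinant classes are BW px and bw PX: 29 + 35 = 64.
Recombination frequency = 64/1586 = 0.0404 ≈ 4.0%, i.e. 4.0 map units.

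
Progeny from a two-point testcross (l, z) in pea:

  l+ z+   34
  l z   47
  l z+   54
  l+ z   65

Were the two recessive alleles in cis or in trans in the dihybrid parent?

trans

The two most frequent classes are l+ z (65) and l z+ (54); these are the parental (non-recombinant) types.
So the F1 carried l+ z on one chromosome and l z+ on the other — the recessive alleles are on opposite chromosomes (trans / repulsion).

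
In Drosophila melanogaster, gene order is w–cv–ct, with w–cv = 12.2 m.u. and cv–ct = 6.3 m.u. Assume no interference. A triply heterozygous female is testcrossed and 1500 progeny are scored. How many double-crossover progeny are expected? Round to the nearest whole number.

Map distances give recombination frequencies of 0.122 and 0.063 for the two intervals.
With no interference, expected double-crossover frequency = 0.122 × 0.063 = 0.00769.
Expected number = 0.00769 × 1500 = 11.53 ≈ 12.

12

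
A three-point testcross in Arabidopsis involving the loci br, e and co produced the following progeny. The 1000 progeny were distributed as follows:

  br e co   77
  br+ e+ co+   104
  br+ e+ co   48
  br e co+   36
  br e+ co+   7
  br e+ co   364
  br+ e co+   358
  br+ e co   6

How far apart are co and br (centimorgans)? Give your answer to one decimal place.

9.7 centimorgans

The two most frequent reciprocal classes, br+ e co+ and br e+ co, are the parental types, so the F1 was br+ e co+ / br e+ co.
The two rarest classes, br+ e co and br e+ co+, are the double crossovers. Comparing them with the parentals, only the co allele has switched, so co is the middle locus and the order is br – co – e.
Crossovers in the br–co interval produce the single-crossover classes br e co+ and br+ e+ co (36 + 48 = 84) plus the double crossovers (13).
RF(br–co) = (84 + 13) / 1000 = 97/1000 = 0.0970 → 9.7 centimorgans.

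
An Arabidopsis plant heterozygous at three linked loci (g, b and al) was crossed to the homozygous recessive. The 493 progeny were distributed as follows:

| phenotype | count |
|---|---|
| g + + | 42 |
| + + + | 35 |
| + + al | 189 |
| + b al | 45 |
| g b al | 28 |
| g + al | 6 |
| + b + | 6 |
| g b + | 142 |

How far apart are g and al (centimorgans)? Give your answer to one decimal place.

15.2 centimorgans

The two most frequent reciprocal classes, + + al and g b +, are the parental types, so the F1 was + + al / g b +.
The two rarest classes, g + al and + b +, are the double crossovers. Comparing them with the parentals, only the g allele has switched, so g is the middle locus and the order is b – g – al.
Crossovers in the g–al interval produce the single-crossover classes + + + and g b al (35 + 28 = 63) plus the double crossovers (12).
RF(g–al) = (63 + 12) / 493 = 75/493 = 0.1521 → 15.2 centimorgans.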